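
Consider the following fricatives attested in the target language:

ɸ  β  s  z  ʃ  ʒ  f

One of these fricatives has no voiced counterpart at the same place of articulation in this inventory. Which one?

/f/

Bilabial: /ɸ/ ~ /β/
Alveolar: /s/ ~ /z/
Postalveolar: /ʃ/ ~ /ʒ/
Labiodental: only /f/ (voiceless); no voiced partner.
So /f/ is the unpaired segment.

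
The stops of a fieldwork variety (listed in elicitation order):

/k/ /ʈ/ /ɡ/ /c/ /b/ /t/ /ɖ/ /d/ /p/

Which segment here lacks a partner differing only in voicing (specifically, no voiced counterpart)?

/c/

Bilabial: /p/ ~ /b/
Alveolar: /t/ ~ /d/
Retroflex: /ʈ/ ~ /ɖ/
Velar: /k/ ~ /ɡ/
Palatal: only /c/ (voiceless); no voiced partner.
So /c/ is the unpaired segment.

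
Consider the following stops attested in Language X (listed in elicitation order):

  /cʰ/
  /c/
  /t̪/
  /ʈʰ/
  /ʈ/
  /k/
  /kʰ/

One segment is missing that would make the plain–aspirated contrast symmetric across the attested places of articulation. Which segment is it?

Plain: /t̪/ (dental), /ʈ/ (retroflex), /c/ (palatal), /k/ (velar).
Aspirated: /ʈʰ/ (retroflex), /cʰ/ (palatal), /kʰ/ (velar).
The dental row has no aspirated member, so the gap is the aspirated dental stop /t̪ʰ/.

/t̪ʰ/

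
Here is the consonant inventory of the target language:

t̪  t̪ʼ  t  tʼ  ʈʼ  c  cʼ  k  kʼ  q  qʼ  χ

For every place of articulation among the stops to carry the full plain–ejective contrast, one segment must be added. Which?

dental: plain /t̪/, ejective /t̪ʼ/.
alveolar: plain /t/, ejective /tʼ/.
retroflex: plain —, ejective /ʈʼ/.
palatal: plain /c/, ejective /cʼ/.
velar: plain /k/, ejective /kʼ/.
uvular: plain /q/, ejective /qʼ/.
The retroflex row has no plain member, so the gap is the plain retroflex stop /ʈ/.

/ʈ/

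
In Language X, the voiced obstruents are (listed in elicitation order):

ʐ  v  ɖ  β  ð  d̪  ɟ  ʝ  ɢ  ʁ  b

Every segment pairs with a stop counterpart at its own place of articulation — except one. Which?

Bilabial: /b/ ~ /β/
Dental: /d̪/ ~ /ð/
Retroflex: /ɖ/ ~ /ʐ/
Palatal: /ɟ/ ~ /ʝ/
Uvular: /ɢ/ ~ /ʁ/
Labiodental: only /v/ (fricative); no stop partner.
So /v/ is the unpaired segment.

/v/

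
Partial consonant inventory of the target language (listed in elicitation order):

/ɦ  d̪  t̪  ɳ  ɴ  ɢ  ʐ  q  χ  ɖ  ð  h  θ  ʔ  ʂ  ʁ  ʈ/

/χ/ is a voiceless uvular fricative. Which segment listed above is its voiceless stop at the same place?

The voiceless stop at the same place is a voiceless uvular stop — in this inventory, /q/.

/q/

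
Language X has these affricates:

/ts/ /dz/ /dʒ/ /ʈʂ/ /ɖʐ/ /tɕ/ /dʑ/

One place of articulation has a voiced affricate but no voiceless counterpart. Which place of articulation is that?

postalveolar

Voiceless: /ts/ (alveolar), /ʈʂ/ (retroflex), /tɕ/ (alveolo-palatal).
Voiced: /dz/ (alveolar), /dʒ/ (postalveolar), /ɖʐ/ (retroflex), /dʑ/ (alveolo-palatal).
Every place of articulation has a voiceless member except postalveolar, where /tʃ/ would be expected.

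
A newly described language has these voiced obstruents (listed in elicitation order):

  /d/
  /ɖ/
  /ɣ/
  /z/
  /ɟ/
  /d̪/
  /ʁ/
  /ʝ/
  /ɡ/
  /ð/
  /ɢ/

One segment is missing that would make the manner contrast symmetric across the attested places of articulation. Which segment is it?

/ʐ/

place of articulation  stop      fricative
dental            d̪        ð       
alveolar          d         z       
retroflex         ɖ         —       
palatal           ɟ         ʝ       
velar             ɡ         ɣ       
uvular            ɢ         ʁ       
The retroflex row has no fricative member, so the gap is the retroflex fricative /ʐ/.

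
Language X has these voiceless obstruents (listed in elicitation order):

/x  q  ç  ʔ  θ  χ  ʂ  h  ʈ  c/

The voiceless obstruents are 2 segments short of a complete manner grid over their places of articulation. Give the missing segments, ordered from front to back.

place of articulation  stop      fricative
dental            —         θ       
retroflex         ʈ         ʂ       
palatal           c         ç       
velar             —         x       
uvular            q         χ       
glottal           ʔ         h       
Gaps, from front to back: dental lacks stop (/t̪/); velar lacks stop (/k/).

/t̪/, /k/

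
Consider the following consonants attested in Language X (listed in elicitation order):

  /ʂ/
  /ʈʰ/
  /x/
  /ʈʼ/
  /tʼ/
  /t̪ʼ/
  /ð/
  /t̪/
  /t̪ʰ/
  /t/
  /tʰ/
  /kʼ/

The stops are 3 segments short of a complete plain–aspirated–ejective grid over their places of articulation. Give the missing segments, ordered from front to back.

/ʈ/, /k/, /kʰ/

place of articulation  plain     aspirated  ejective
dental            t̪        t̪ʰ       t̪ʼ     
alveolar          t         tʰ        tʼ      
retroflex         —         ʈʰ        ʈʼ      
velar             —         —         kʼ      
Gaps, from front to back: retroflex lacks plain (/ʈ/); velar lacks plain (/k/); velar lacks aspirated (/kʰ/).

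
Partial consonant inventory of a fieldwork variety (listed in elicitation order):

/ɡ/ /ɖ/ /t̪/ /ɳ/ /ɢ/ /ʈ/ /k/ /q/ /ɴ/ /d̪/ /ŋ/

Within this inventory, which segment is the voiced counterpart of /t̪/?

/d̪/

/t̪/ is a voiceless dental stop.
The voiced counterpart is a voiced dental stop — in this inventory, /d̪/.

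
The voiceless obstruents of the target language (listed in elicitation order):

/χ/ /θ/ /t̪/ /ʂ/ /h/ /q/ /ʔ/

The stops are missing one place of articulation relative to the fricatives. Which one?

Stop: /t̪/ (dental), /q/ (uvular), /ʔ/ (glottal).
Fricative: /θ/ (dental), /ʂ/ (retroflex), /χ/ (uvular), /h/ (glottal).
Every place of articulation has a stop member except retroflex, where /ʈ/ would be expected.

retroflex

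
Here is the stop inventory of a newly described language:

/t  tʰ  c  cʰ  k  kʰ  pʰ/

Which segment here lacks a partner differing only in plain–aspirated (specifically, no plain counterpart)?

/pʰ/

Alveolar: /t/ ~ /tʰ/
Palatal: /c/ ~ /cʰ/
Velar: /k/ ~ /kʰ/
Bilabial: only /pʰ/ (aspirated); no plain partner.
So /pʰ/ is the unpaired segment.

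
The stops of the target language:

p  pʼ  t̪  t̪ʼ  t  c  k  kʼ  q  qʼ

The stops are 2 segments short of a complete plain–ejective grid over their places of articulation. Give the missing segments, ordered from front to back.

/tʼ/, /cʼ/

Plain: /p/ (bilabial), /t̪/ (dental), /t/ (alveolar), /c/ (palatal), /k/ (velar), /q/ (uvular).
Ejective: /pʼ/ (bilabial), /t̪ʼ/ (dental), /kʼ/ (velar), /qʼ/ (uvular).
Gaps, from front to back: alveolar lacks ejective (/tʼ/); palatal lacks ejective (/cʼ/).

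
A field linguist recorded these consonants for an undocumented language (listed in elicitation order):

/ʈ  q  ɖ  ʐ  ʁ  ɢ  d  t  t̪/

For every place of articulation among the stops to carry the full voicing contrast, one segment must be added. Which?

/d̪/

Voiceless: /t̪/ (dental), /t/ (alveolar), /ʈ/ (retroflex), /q/ (uvular).
Voiced: /d/ (alveolar), /ɖ/ (retroflex), /ɢ/ (uvular).
The dental row has no voiced member, so the gap is the voiced dental stop /d̪/.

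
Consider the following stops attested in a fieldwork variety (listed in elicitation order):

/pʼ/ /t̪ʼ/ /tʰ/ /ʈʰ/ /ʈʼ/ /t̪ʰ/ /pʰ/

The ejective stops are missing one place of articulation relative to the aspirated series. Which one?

Aspirated: /pʰ/ (bilabial), /t̪ʰ/ (dental), /tʰ/ (alveolar), /ʈʰ/ (retroflex).
Ejective: /pʼ/ (bilabial), /t̪ʼ/ (dental), /ʈʼ/ (retroflex).
Every place of articulation has an ejective member except alveolar, where /tʼ/ would be expected.

alveolar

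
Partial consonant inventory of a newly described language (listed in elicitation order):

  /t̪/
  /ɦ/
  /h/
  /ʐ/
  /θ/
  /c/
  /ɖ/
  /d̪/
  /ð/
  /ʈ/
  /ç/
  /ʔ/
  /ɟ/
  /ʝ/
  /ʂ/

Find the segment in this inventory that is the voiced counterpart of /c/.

/ɟ/

/c/ is a voiceless palatal stop.
The voiced counterpart is a voiced palatal stop — in this inventory, /ɟ/.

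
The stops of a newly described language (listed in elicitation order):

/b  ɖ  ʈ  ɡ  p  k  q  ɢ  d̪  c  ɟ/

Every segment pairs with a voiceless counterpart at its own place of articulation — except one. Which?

Bilabial: /p/ ~ /b/
Retroflex: /ʈ/ ~ /ɖ/
Palatal: /c/ ~ /ɟ/
Velar: /k/ ~ /ɡ/
Uvular: /q/ ~ /ɢ/
Dental: only /d̪/ (voiced); no voiceless partner.
So /d̪/ is the unpaired segment.

/d̪/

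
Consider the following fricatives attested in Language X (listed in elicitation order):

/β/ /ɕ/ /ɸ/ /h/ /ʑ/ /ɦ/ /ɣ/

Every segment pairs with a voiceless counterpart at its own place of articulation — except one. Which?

/ɣ/

Bilabial: /ɸ/ ~ /β/
Alveolo-palatal: /ɕ/ ~ /ʑ/
Glottal: /h/ ~ /ɦ/
Velar: only /ɣ/ (voiced); no voiceless partner.
So /ɣ/ is the unpaired segment.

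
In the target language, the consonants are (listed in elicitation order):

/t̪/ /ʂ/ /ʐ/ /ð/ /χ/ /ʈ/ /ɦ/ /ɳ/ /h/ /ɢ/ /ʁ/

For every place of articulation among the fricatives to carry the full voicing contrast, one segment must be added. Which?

dental: voiceless —, voiced /ð/.
retroflex: voiceless /ʂ/, voiced /ʐ/.
uvular: voiceless /χ/, voiced /ʁ/.
glottal: voiceless /h/, voiced /ɦ/.
The dental row has no voiceless member, so the gap is the voiceless dental fricative /θ/.

/θ/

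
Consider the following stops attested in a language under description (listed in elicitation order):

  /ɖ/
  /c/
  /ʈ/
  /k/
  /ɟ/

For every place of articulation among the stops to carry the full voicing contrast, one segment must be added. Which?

/ɡ/

retroflex: voiceless /ʈ/, voiced /ɖ/.
palatal: voiceless /c/, voiced /ɟ/.
velar: voiceless /k/, voiced —.
The velar row has no voiced member, so the gap is the voiced velar stop /ɡ/.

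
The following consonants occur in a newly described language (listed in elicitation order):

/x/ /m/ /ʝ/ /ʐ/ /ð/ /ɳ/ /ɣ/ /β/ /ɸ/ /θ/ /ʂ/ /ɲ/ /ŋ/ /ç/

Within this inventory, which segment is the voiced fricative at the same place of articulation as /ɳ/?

/ɳ/ is a retroflex nasal.
The voiced fricative at the same place is a voiced retroflex fricative — in this inventory, /ʐ/.

/ʐ/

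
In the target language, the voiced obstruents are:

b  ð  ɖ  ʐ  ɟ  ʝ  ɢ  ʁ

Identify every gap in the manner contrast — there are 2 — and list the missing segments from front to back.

/β/, /d̪/

place of articulation  stop      fricative
bilabial          b         —       
dental            —         ð       
retroflex         ɖ         ʐ       
palatal           ɟ         ʝ       
uvular            ɢ         ʁ       
Gaps, from front to back: bilabial lacks fricative (/β/); dental lacks stop (/d̪/).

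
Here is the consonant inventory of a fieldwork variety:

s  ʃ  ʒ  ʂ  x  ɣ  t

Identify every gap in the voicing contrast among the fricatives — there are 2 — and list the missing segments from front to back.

place of articulation  voiceless  voiced  
alveolar          s         —       
postalveolar      ʃ         ʒ       
retroflex         ʂ         —       
velar             x         ɣ       
Gaps, from front to back: alveolar lacks voiced (/z/); retroflex lacks voiced (/ʐ/).

/z/, /ʐ/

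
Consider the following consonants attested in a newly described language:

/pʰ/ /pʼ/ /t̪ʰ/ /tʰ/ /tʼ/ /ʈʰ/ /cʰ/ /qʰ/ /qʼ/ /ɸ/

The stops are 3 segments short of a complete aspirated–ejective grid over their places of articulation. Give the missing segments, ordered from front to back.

place of articulation  aspirated  ejective
bilabial          pʰ        pʼ      
dental            t̪ʰ       —       
alveolar          tʰ        tʼ      
retroflex         ʈʰ        —       
palatal           cʰ        —       
uvular            qʰ        qʼ      
Gaps, from front to back: dental lacks ejective (/t̪ʼ/); retroflex lacks ejective (/ʈʼ/); palatal lacks ejective (/cʼ/).

/t̪ʼ/, /ʈʼ/, /cʼ/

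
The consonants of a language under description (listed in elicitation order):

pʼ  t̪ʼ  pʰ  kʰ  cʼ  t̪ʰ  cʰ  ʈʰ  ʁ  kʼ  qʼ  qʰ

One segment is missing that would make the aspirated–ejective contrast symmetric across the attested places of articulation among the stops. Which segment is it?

/ʈʼ/

place of articulation  aspirated  ejective
bilabial          pʰ        pʼ      
dental            t̪ʰ       t̪ʼ     
retroflex         ʈʰ        —       
palatal           cʰ        cʼ      
velar             kʰ        kʼ      
uvular            qʰ        qʼ      
The retroflex row has no ejective member, so the gap is the ejective retroflex stop /ʈʼ/.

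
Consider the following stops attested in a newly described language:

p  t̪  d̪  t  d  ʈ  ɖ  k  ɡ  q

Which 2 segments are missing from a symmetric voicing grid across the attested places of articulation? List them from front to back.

/b/, /ɢ/

bilabial: voiceless /p/, voiced —.
dental: voiceless /t̪/, voiced /d̪/.
alveolar: voiceless /t/, voiced /d/.
retroflex: voiceless /ʈ/, voiced /ɖ/.
velar: voiceless /k/, voiced /ɡ/.
uvular: voiceless /q/, voiced —.
Gaps, from front to back: bilabial lacks voiced (/b/); uvular lacks voiced (/ɢ/).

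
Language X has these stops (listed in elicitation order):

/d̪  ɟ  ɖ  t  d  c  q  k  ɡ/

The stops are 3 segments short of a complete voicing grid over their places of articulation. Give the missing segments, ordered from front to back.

/t̪/, /ʈ/, /ɢ/

Voiceless: /t/ (alveolar), /c/ (palatal), /k/ (velar), /q/ (uvular).
Voiced: /d̪/ (dental), /d/ (alveolar), /ɖ/ (retroflex), /ɟ/ (palatal), /ɡ/ (velar).
Gaps, from front to back: dental lacks voiceless (/t̪/); retroflex lacks voiceless (/ʈ/); uvular lacks voiced (/ɢ/).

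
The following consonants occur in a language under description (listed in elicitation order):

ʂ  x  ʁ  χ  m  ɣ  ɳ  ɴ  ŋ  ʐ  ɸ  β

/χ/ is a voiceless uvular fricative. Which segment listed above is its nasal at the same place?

/ɴ/

The nasal at the same place is an uvular nasal — in this inventory, /ɴ/.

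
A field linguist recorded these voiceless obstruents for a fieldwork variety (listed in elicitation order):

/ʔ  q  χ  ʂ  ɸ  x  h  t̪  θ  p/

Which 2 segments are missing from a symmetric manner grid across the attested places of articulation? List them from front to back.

/ʈ/, /k/

Stop: /p/ (bilabial), /t̪/ (dental), /q/ (uvular), /ʔ/ (glottal).
Fricative: /ɸ/ (bilabial), /θ/ (dental), /ʂ/ (retroflex), /x/ (velar), /χ/ (uvular), /h/ (glottal).
Gaps, from front to back: retroflex lacks stop (/ʈ/); velar lacks stop (/k/).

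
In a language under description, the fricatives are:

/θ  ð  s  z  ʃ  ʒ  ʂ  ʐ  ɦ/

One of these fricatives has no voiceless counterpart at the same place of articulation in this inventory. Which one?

Dental: /θ/ ~ /ð/
Alveolar: /s/ ~ /z/
Postalveolar: /ʃ/ ~ /ʒ/
Retroflex: /ʂ/ ~ /ʐ/
Glottal: only /ɦ/ (voiced); no voiceless partner.
So /ɦ/ is the unpaired segment.

/ɦ/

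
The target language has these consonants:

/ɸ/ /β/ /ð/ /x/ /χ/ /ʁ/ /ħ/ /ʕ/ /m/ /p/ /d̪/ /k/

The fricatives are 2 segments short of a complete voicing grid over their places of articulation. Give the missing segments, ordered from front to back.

/θ/, /ɣ/

place of articulation  voiceless  voiced  
bilabial          ɸ         β       
dental            —         ð       
velar             x         —       
uvular            χ         ʁ       
pharyngeal        ħ         ʕ       
Gaps, from front to back: dental lacks voiceless (/θ/); velar lacks voiced (/ɣ/).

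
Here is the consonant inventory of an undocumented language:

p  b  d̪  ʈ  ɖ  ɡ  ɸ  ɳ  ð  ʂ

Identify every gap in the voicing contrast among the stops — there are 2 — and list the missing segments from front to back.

/t̪/, /k/

bilabial: voiceless /p/, voiced /b/.
dental: voiceless —, voiced /d̪/.
retroflex: voiceless /ʈ/, voiced /ɖ/.
velar: voiceless —, voiced /ɡ/.
Gaps, from front to back: dental lacks voiceless (/t̪/); velar lacks voiceless (/k/).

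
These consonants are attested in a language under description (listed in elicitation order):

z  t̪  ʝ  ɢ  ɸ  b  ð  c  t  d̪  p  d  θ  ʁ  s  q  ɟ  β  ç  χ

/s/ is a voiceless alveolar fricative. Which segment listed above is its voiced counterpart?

The voiced counterpart is a voiced alveolar fricative — in this inventory, /z/.

/z/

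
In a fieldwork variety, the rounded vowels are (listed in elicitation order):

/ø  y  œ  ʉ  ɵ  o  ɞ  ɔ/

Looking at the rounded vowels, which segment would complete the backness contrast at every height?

/u/

Front: /y/ (high), /ø/ (high-mid), /œ/ (low-mid).
Central: /ʉ/ (high), /ɵ/ (high-mid), /ɞ/ (low-mid).
Back: /o/ (high-mid), /ɔ/ (low-mid).
The high row has no back member, so the gap is the high back rounded vowel /u/.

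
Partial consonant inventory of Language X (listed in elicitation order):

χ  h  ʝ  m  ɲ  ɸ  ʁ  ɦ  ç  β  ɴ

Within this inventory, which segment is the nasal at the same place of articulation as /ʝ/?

/ʝ/ is a voiced palatal fricative.
The nasal at the same place is a palatal nasal — in this inventory, /ɲ/.

/ɲ/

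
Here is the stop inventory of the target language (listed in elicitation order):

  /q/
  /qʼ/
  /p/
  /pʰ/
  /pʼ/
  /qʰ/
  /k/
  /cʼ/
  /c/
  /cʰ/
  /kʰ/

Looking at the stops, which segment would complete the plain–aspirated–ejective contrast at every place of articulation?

bilabial: plain /p/, aspirated /pʰ/, ejective /pʼ/.
palatal: plain /c/, aspirated /cʰ/, ejective /cʼ/.
velar: plain /k/, aspirated /kʰ/, ejective —.
uvular: plain /q/, aspirated /qʰ/, ejective /qʼ/.
The velar row has no ejective member, so the gap is the ejective velar stop /kʼ/.

/kʼ/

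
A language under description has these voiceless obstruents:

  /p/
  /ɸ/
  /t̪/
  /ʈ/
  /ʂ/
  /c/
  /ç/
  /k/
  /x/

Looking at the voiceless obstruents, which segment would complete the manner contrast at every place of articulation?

bilabial: stop /p/, fricative /ɸ/.
dental: stop /t̪/, fricative —.
retroflex: stop /ʈ/, fricative /ʂ/.
palatal: stop /c/, fricative /ç/.
velar: stop /k/, fricative /x/.
The dental row has no fricative member, so the gap is the dental fricative /θ/.

/θ/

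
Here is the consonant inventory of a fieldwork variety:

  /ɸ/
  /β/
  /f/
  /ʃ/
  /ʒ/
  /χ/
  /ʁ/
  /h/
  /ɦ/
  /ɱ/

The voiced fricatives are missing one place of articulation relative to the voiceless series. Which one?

Voiceless: /ɸ/ (bilabial), /f/ (labiodental), /ʃ/ (postalveolar), /χ/ (uvular), /h/ (glottal).
Voiced: /β/ (bilabial), /ʒ/ (postalveolar), /ʁ/ (uvular), /ɦ/ (glottal).
Every place of articulation has a voiced member except labiodental, where /v/ would be expected.

labiodental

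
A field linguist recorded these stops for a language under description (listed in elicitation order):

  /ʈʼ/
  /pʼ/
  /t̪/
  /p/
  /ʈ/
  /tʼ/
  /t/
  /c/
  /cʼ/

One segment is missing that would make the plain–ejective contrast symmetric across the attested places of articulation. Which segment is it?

place of articulation  plain     ejective
bilabial          p         pʼ      
dental            t̪        —       
alveolar          t         tʼ      
retroflex         ʈ         ʈʼ      
palatal           c         cʼ      
The dental row has no ejective member, so the gap is the ejective dental stop /t̪ʼ/.

/t̪ʼ/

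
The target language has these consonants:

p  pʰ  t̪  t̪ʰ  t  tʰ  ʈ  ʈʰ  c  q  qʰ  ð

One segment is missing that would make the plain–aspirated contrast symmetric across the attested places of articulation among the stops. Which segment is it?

place of articulation  plain     aspirated
bilabial          p         pʰ      
dental            t̪        t̪ʰ     
alveolar          t         tʰ      
retroflex         ʈ         ʈʰ      
palatal           c         —       
uvular            q         qʰ      
The palatal row has no aspirated member, so the gap is the aspirated palatal stop /cʰ/.

/cʰ/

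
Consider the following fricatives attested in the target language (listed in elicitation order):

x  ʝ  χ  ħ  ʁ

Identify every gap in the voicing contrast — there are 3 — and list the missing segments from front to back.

palatal: voiceless —, voiced /ʝ/.
velar: voiceless /x/, voiced —.
uvular: voiceless /χ/, voiced /ʁ/.
pharyngeal: voiceless /ħ/, voiced —.
Gaps, from front to back: palatal lacks voiceless (/ç/); velar lacks voiced (/ɣ/); pharyngeal lacks voiced (/ʕ/).

/ç/, /ɣ/, /ʕ/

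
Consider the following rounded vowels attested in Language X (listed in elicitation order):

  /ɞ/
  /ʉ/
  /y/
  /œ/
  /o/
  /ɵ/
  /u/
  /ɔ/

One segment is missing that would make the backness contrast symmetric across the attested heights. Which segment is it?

/ø/

Front: /y/ (high), /œ/ (low-mid).
Central: /ʉ/ (high), /ɵ/ (high-mid), /ɞ/ (low-mid).
Back: /u/ (high), /o/ (high-mid), /ɔ/ (low-mid).
The high-mid row has no front member, so the gap is the high-mid front rounded vowel /ø/.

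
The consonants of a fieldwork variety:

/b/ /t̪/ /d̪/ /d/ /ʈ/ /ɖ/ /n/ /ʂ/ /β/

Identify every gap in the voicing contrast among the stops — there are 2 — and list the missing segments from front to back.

Voiceless: /t̪/ (dental), /ʈ/ (retroflex).
Voiced: /b/ (bilabial), /d̪/ (dental), /d/ (alveolar), /ɖ/ (retroflex).
Gaps, from front to back: bilabial lacks voiceless (/p/); alveolar lacks voiceless (/t/).

/p/, /t/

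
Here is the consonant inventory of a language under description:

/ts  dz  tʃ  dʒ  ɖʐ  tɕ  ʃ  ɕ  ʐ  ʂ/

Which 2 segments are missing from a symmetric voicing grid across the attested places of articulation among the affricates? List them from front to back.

/ʈʂ/, /dʑ/

Voiceless: /ts/ (alveolar), /tʃ/ (postalveolar), /tɕ/ (alveolo-palatal).
Voiced: /dz/ (alveolar), /dʒ/ (postalveolar), /ɖʐ/ (retroflex).
Gaps, from front to back: retroflex lacks voiceless (/ʈʂ/); alveolo-palatal lacks voiced (/dʑ/).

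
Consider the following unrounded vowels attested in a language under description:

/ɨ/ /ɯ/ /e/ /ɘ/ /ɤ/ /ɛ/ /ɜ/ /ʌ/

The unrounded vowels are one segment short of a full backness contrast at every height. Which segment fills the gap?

height            front     central   back    
high              —         ɨ         ɯ       
high-mid          e         ɘ         ɤ       
low-mid           ɛ         ɜ         ʌ       
The high row has no front member, so the gap is the high front unrounded vowel /i/.

/i/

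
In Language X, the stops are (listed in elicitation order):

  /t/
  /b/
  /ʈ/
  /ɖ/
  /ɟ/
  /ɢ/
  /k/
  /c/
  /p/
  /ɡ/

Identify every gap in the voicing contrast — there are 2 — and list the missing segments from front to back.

/d/, /q/

Voiceless: /p/ (bilabial), /t/ (alveolar), /ʈ/ (retroflex), /c/ (palatal), /k/ (velar).
Voiced: /b/ (bilabial), /ɖ/ (retroflex), /ɟ/ (palatal), /ɡ/ (velar), /ɢ/ (uvular).
Gaps, from front to back: alveolar lacks voiced (/d/); uvular lacks voiceless (/q/).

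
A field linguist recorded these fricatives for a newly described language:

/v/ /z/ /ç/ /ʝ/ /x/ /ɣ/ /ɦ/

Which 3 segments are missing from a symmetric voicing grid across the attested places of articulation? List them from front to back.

labiodental: voiceless —, voiced /v/.
alveolar: voiceless —, voiced /z/.
palatal: voiceless /ç/, voiced /ʝ/.
velar: voiceless /x/, voiced /ɣ/.
glottal: voiceless —, voiced /ɦ/.
Gaps, from front to back: labiodental lacks voiceless (/f/); alveolar lacks voiceless (/s/); glottal lacks voiceless (/h/).

/f/, /s/, /h/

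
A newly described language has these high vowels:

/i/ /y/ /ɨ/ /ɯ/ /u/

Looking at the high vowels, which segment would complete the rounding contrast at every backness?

Unrounded: /i/ (front), /ɨ/ (central), /ɯ/ (back).
Rounded: /y/ (front), /u/ (back).
The central row has no rounded member, so the gap is the central rounded vowel /ʉ/.

/ʉ/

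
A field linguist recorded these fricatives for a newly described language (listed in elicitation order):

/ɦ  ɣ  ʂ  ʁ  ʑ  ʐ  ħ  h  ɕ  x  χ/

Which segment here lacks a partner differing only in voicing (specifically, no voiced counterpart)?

/ħ/

Retroflex: /ʂ/ ~ /ʐ/
Alveolo-palatal: /ɕ/ ~ /ʑ/
Velar: /x/ ~ /ɣ/
Uvular: /χ/ ~ /ʁ/
Glottal: /h/ ~ /ɦ/
Pharyngeal: only /ħ/ (voiceless); no voiced partner.
So /ħ/ is the unpaired segment.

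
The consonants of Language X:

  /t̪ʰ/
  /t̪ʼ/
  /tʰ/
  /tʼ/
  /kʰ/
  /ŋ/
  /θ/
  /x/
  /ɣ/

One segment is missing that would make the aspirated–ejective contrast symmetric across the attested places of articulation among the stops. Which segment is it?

/kʼ/

dental: aspirated /t̪ʰ/, ejective /t̪ʼ/.
alveolar: aspirated /tʰ/, ejective /tʼ/.
velar: aspirated /kʰ/, ejective —.
The velar row has no ejective member, so the gap is the ejective velar stop /kʼ/.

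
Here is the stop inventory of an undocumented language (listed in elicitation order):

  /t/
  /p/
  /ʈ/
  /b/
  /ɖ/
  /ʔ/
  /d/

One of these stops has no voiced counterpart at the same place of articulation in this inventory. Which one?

Bilabial: /p/ ~ /b/
Alveolar: /t/ ~ /d/
Retroflex: /ʈ/ ~ /ɖ/
Glottal: only /ʔ/ (voiceless); no voiced partner.
So /ʔ/ is the unpaired segment.

/ʔ/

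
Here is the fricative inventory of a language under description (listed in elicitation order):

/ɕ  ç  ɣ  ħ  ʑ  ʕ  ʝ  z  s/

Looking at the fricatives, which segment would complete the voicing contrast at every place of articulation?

/x/

place of articulation  voiceless  voiced  
alveolar          s         z       
alveolo-palatal   ɕ         ʑ       
palatal           ç         ʝ       
velar             —         ɣ       
pharyngeal        ħ         ʕ       
The velar row has no voiceless member, so the gap is the voiceless velar fricative /x/.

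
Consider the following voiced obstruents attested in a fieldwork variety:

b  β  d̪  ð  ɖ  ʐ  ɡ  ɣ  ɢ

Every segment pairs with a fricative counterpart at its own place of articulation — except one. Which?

/ɢ/

Bilabial: /b/ ~ /β/
Dental: /d̪/ ~ /ð/
Retroflex: /ɖ/ ~ /ʐ/
Velar: /ɡ/ ~ /ɣ/
Uvular: only /ɢ/ (stop); no fricative partner.
So /ɢ/ is the unpaired segment.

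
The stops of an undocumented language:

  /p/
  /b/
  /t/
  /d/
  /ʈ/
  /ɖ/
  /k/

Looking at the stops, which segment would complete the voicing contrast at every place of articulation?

place of articulation  voiceless  voiced  
bilabial          p         b       
alveolar          t         d       
retroflex         ʈ         ɖ       
velar             k         —       
The velar row has no voiced member, so the gap is the voiced velar stop /ɡ/.

/ɡ/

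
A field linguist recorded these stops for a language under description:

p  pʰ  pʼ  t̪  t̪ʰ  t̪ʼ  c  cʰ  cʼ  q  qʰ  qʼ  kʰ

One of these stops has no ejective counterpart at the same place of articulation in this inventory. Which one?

/kʰ/

Bilabial: /p/ ~ /pʰ/ ~ /pʼ/
Dental: /t̪/ ~ /t̪ʰ/ ~ /t̪ʼ/
Palatal: /c/ ~ /cʰ/ ~ /cʼ/
Uvular: /q/ ~ /qʰ/ ~ /qʼ/
Velar: only /kʰ/ (aspirated); no ejective partner.
So /kʰ/ is the unpaired segment.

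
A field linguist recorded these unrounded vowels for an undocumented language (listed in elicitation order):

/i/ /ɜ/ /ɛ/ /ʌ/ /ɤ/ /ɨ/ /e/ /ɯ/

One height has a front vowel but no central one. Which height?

high-mid

height            front     central   back    
high              i         ɨ         ɯ       
high-mid          e         —         ɤ       
low-mid           ɛ         ɜ         ʌ       
Every height has a central member except high-mid, where /ɘ/ would be expected.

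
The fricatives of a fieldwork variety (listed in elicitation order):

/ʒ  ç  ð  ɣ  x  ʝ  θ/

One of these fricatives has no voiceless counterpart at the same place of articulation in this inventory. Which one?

/ʒ/

Dental: /θ/ ~ /ð/
Palatal: /ç/ ~ /ʝ/
Velar: /x/ ~ /ɣ/
Postalveolar: only /ʒ/ (voiced); no voiceless partner.
So /ʒ/ is the unpaired segment.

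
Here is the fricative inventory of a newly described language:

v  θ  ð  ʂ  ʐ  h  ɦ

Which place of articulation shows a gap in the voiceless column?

Voiceless: /θ/ (dental), /ʂ/ (retroflex), /h/ (glottal).
Voiced: /v/ (labiodental), /ð/ (dental), /ʐ/ (retroflex), /ɦ/ (glottal).
Every place of articulation has a voiceless member except labiodental, where /f/ would be expected.

labiodental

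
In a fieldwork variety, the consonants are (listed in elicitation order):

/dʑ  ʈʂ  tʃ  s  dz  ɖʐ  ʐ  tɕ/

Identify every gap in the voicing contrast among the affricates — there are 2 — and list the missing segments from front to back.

Voiceless: /tʃ/ (postalveolar), /ʈʂ/ (retroflex), /tɕ/ (alveolo-palatal).
Voiced: /dz/ (alveolar), /ɖʐ/ (retroflex), /dʑ/ (alveolo-palatal).
Gaps, from front to back: alveolar lacks voiceless (/ts/); postalveolar lacks voiced (/dʒ/).

/ts/, /dʒ/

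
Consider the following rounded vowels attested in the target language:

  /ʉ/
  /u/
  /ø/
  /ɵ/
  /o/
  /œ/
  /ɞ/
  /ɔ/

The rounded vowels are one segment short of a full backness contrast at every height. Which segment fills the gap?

Front: /ø/ (high-mid), /œ/ (low-mid).
Central: /ʉ/ (high), /ɵ/ (high-mid), /ɞ/ (low-mid).
Back: /u/ (high), /o/ (high-mid), /ɔ/ (low-mid).
The high row has no front member, so the gap is the high front rounded vowel /y/.

/y/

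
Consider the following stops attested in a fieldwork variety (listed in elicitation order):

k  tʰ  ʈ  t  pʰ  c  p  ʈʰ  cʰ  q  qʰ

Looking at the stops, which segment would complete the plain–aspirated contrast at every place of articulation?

/kʰ/

bilabial: plain /p/, aspirated /pʰ/.
alveolar: plain /t/, aspirated /tʰ/.
retroflex: plain /ʈ/, aspirated /ʈʰ/.
palatal: plain /c/, aspirated /cʰ/.
velar: plain /k/, aspirated —.
uvular: plain /q/, aspirated /qʰ/.
The velar row has no aspirated member, so the gap is the aspirated velar stop /kʰ/.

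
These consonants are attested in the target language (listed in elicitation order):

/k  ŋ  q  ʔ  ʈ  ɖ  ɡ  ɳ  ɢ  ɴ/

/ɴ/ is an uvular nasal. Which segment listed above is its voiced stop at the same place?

The voiced stop at the same place is a voiced uvular stop — in this inventory, /ɢ/.

/ɢ/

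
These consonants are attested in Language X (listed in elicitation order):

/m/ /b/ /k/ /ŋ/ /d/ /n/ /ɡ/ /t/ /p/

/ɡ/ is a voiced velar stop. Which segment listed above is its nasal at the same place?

/ŋ/

The nasal at the same place is a velar nasal — in this inventory, /ŋ/.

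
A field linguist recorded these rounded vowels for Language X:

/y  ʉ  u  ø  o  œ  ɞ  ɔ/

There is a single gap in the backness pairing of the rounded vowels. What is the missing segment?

high: front /y/, central /ʉ/, back /u/.
high-mid: front /ø/, central —, back /o/.
low-mid: front /œ/, central /ɞ/, back /ɔ/.
The high-mid row has no central member, so the gap is the high-mid central rounded vowel /ɵ/.

/ɵ/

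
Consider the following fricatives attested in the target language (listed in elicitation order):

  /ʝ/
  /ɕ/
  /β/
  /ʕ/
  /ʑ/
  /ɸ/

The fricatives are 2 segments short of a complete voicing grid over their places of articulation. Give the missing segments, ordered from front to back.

/ç/, /ħ/

place of articulation  voiceless  voiced  
bilabial          ɸ         β       
alveolo-palatal   ɕ         ʑ       
palatal           —         ʝ       
pharyngeal        —         ʕ       
Gaps, from front to back: palatal lacks voiceless (/ç/); pharyngeal lacks voiceless (/ħ/).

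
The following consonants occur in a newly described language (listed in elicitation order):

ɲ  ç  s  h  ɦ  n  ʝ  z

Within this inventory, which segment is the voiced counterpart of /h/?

/ɦ/

/h/ is a voiceless glottal fricative.
The voiced counterpart is a voiced glottal fricative — in this inventory, /ɦ/.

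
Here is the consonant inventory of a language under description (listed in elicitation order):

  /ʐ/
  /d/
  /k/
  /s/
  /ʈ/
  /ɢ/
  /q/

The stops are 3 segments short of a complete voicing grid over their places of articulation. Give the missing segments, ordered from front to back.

/t/, /ɖ/, /ɡ/

Voiceless: /ʈ/ (retroflex), /k/ (velar), /q/ (uvular).
Voiced: /d/ (alveolar), /ɢ/ (uvular).
Gaps, from front to back: alveolar lacks voiceless (/t/); retroflex lacks voiced (/ɖ/); velar lacks voiced (/ɡ/).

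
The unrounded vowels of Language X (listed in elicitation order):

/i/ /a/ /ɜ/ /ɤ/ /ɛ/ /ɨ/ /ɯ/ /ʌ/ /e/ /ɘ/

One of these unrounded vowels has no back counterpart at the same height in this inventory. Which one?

/a/

High: /i/ ~ /ɨ/ ~ /ɯ/
High-mid: /e/ ~ /ɘ/ ~ /ɤ/
Low-mid: /ɛ/ ~ /ɜ/ ~ /ʌ/
Low: only /a/ (front); no back partner.
So /a/ is the unpaired segment.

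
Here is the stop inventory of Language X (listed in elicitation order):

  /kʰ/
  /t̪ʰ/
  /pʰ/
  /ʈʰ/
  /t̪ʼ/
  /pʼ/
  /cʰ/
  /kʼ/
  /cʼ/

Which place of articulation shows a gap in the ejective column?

bilabial: aspirated /pʰ/, ejective /pʼ/.
dental: aspirated /t̪ʰ/, ejective /t̪ʼ/.
retroflex: aspirated /ʈʰ/, ejective —.
palatal: aspirated /cʰ/, ejective /cʼ/.
velar: aspirated /kʰ/, ejective /kʼ/.
Every place of articulation has an ejective member except retroflex, where /ʈʼ/ would be expected.

retroflex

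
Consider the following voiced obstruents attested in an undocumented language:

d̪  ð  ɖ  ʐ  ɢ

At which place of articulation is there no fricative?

uvular

dental: stop /d̪/, fricative /ð/.
retroflex: stop /ɖ/, fricative /ʐ/.
uvular: stop /ɢ/, fricative —.
Every place of articulation has a fricative member except uvular, where /ʁ/ would be expected.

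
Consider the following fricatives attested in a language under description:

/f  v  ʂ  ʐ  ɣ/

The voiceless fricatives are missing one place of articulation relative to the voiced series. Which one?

place of articulation  voiceless  voiced  
labiodental       f         v       
retroflex         ʂ         ʐ       
velar             —         ɣ       
Every place of articulation has a voiceless member except velar, where /x/ would be expected.

velar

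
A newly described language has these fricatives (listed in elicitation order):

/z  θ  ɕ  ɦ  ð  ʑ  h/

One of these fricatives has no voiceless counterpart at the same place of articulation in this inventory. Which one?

Dental: /θ/ ~ /ð/
Alveolo-palatal: /ɕ/ ~ /ʑ/
Glottal: /h/ ~ /ɦ/
Alveolar: only /z/ (voiced); no voiceless partner.
So /z/ is the unpaired segment.

/z/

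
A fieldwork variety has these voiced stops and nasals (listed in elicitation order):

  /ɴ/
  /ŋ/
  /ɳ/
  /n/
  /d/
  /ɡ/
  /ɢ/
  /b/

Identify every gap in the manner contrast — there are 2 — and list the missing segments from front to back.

place of articulation  oral stop  nasal   
bilabial          b         —       
alveolar          d         n       
retroflex         —         ɳ       
velar             ɡ         ŋ       
uvular            ɢ         ɴ       
Gaps, from front to back: bilabial lacks nasal (/m/); retroflex lacks oral stop (/ɖ/).

/m/, /ɖ/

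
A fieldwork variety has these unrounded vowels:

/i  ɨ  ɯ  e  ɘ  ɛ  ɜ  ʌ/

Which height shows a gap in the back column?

height            front     central   back    
high              i         ɨ         ɯ       
high-mid          e         ɘ         —       
low-mid           ɛ         ɜ         ʌ       
Every height has a back member except high-mid, where /ɤ/ would be expected.

high-mid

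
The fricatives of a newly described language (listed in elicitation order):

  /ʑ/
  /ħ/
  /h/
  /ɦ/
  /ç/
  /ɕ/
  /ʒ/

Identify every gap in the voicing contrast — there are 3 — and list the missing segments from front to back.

place of articulation  voiceless  voiced  
postalveolar      —         ʒ       
alveolo-palatal   ɕ         ʑ       
palatal           ç         —       
pharyngeal        ħ         —       
glottal           h         ɦ       
Gaps, from front to back: postalveolar lacks voiceless (/ʃ/); palatal lacks voiced (/ʝ/); pharyngeal lacks voiced (/ʕ/).

/ʃ/, /ʝ/, /ʕ/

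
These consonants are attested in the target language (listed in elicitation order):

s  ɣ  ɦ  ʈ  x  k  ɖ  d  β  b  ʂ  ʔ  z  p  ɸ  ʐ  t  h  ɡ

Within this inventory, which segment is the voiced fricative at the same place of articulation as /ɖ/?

/ʐ/

/ɖ/ is a voiced retroflex stop.
The voiced fricative at the same place is a voiced retroflex fricative — in this inventory, /ʐ/.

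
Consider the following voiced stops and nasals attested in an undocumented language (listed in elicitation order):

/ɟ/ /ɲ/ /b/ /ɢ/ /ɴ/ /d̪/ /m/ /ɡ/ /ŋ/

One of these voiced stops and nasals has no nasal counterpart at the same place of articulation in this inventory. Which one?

/d̪/

Bilabial: /b/ ~ /m/
Palatal: /ɟ/ ~ /ɲ/
Velar: /ɡ/ ~ /ŋ/
Uvular: /ɢ/ ~ /ɴ/
Dental: only /d̪/ (oral stop); no nasal partner.
So /d̪/ is the unpaired segment.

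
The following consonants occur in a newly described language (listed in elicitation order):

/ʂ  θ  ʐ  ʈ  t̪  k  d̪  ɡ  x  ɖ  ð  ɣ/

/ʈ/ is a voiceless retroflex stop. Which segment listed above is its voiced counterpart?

The voiced counterpart is a voiced retroflex stop — in this inventory, /ɖ/.

/ɖ/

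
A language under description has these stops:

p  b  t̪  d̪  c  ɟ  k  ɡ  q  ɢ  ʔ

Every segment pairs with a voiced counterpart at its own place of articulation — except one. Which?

/ʔ/

Bilabial: /p/ ~ /b/
Dental: /t̪/ ~ /d̪/
Palatal: /c/ ~ /ɟ/
Velar: /k/ ~ /ɡ/
Uvular: /q/ ~ /ɢ/
Glottal: only /ʔ/ (voiceless); no voiced partner.
So /ʔ/ is the unpaired segment.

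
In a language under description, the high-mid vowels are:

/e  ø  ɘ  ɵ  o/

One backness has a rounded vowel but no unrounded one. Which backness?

backness          unrounded  rounded 
front             e         ø       
central           ɘ         ɵ       
back              —         o       
Every backness has an unrounded member except back, where /ɤ/ would be expected.

back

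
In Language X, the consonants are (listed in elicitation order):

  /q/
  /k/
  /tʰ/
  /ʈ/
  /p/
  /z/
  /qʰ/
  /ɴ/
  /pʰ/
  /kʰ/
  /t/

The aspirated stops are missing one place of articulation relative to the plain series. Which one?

place of articulation  plain     aspirated
bilabial          p         pʰ      
alveolar          t         tʰ      
retroflex         ʈ         —       
velar             k         kʰ      
uvular            q         qʰ      
Every place of articulation has an aspirated member except retroflex, where /ʈʰ/ would be expected.

retroflex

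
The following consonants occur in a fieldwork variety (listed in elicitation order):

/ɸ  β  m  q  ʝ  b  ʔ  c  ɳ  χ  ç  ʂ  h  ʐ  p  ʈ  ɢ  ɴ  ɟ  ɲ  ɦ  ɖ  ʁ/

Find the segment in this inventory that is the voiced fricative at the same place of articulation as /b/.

/β/

/b/ is a voiced bilabial stop.
The voiced fricative at the same place is a voiced bilabial fricative — in this inventory, /β/.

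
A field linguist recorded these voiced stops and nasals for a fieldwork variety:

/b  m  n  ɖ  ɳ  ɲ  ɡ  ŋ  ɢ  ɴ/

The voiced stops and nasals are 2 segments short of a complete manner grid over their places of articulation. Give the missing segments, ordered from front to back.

/d/, /ɟ/

bilabial: oral stop /b/, nasal /m/.
alveolar: oral stop —, nasal /n/.
retroflex: oral stop /ɖ/, nasal /ɳ/.
palatal: oral stop —, nasal /ɲ/.
velar: oral stop /ɡ/, nasal /ŋ/.
uvular: oral stop /ɢ/, nasal /ɴ/.
Gaps, from front to back: alveolar lacks oral stop (/d/); palatal lacks oral stop (/ɟ/).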